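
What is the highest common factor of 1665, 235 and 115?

gcd(1665, 235): 1665 = 7·235 + 20; 235 = 11·20 + 15; 20 = 1·15 + 5; 15 = 3·5 + 0 → 5
gcd(5, 115): 115 = 23·5 + 0 → 5

5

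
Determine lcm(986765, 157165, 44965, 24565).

278935739315285

lcm(986765, 157165) = 986765·157165/gcd = 155084921225/85 = 1824528485
lcm(1824528485, 44965) = 1824528485·44965/gcd = 82039923328025/85 = 965175568565
lcm(965175568565, 24565) = 965175568565·24565/gcd = 23709537841799225/85 = 278935739315285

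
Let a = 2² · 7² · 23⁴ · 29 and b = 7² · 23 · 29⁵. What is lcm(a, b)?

max exponent per prime: 2² · 7² · 23⁴ · 29⁵ = 1125012647672564

1125012647672564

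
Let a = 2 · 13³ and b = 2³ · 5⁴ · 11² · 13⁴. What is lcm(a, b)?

17279405000

max exponent per prime: 2³ · 5⁴ · 11² · 13⁴ = 17279405000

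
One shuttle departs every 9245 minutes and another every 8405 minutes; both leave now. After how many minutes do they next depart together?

9245 = 5 · 43²; 8405 = 5 · 41²
max exponents: 5 · 41² · 43² = 15540845

15540845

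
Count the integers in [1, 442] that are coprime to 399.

239

Prime factors of 399: 3, 7, 19. Count integers ≤ 442 divisible by none of them.
By inclusion–exclusion: 442 − ⌊442/3⌋ − ⌊442/7⌋ − ⌊442/19⌋ + ⌊442/21⌋ + ⌊442/57⌋ + ⌊442/133⌋ − ⌊442/399⌋ = 239.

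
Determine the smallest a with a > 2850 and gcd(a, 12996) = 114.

gcd(a, 12996) = 114 forces 114 | a; write a = 114s. Then gcd(114s, 114·114) = 114·gcd(s, 114), so need gcd(s, 114) = 1.
114s > 2850 gives s ≥ 26. The least s ≥ 26 coprime to 114 is 29, so a = 114·29 = 3306.

3306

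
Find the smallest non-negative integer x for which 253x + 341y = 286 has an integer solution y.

gcd(253, 341) = 11 (Euclid: 341 = 1·253 + 88; 253 = 2·88 + 77; 88 = 1·77 + 11; 77 = 7·11 + 0), and 11 | 286.
Extended Euclid: 253·(-4) + 341·(3) = 11. Scale by 26: x₀ = -104.
General solution x = x₀ + 31t; reducing mod 31 gives x = 20 (and y = -14).

20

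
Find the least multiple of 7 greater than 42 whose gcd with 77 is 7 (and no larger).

77 = 7·11. Any t with gcd(t, 77) = 7 is a multiple of 7, say 7s, with s coprime to 11.
Need s > 42/7, so s ≥ 7. First s ≥ 7 with gcd(s, 11) = 1 is s = 7. Thus t = 7·7 = 49.

49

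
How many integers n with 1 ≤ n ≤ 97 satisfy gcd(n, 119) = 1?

79

Prime factors of 119: 7, 17. Count integers ≤ 97 divisible by none of them.
By inclusion–exclusion: 97 − ⌊97/7⌋ − ⌊97/17⌋ + ⌊97/119⌋ = 79.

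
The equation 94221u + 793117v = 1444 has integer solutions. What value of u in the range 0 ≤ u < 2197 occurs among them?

Reduce mod 793117: 94221u ≡ 1444 (mod 793117). With g = gcd(94221, 793117) = 361 dividing 1444, divide through: 261u ≡ 4 (mod 2197).
Since gcd(261, 2197) = 1, u ≡ 4·(261)⁻¹ ≡ 1330 (mod 2197). Smallest non-negative: 1330.

1330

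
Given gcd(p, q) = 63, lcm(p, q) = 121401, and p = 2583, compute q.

p·q = gcd·lcm = 63·121401 = 7648263, so q = 7648263/2583 = 2961.

2961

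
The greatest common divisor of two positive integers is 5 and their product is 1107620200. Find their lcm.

221524040

Since gcd(u,v)·lcm(u,v) = uv, lcm = 1107620200/5 = 221524040.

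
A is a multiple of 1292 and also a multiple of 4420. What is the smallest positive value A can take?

gcd first: 4420 = 3·1292 + 544; 1292 = 2·544 + 204; 544 = 2·204 + 136; 204 = 1·136 + 68; 136 = 2·68 + 0 → gcd = 68
lcm = 1292·4420/gcd = 5710640/68 = 83980

83980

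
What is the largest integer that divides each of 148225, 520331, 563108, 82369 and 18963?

49

gcd(148225, 520331): 520331 = 3·148225 + 75656; 148225 = 1·75656 + 72569; 75656 = 1·72569 + 3087; 72569 = 23·3087 + 1568; 3087 = 1·1568 + 1519; 1568 = 1·1519 + 49; 1519 = 31·49 + 0 → 49
gcd(49, 563108): 563108 = 11492·49 + 0 → 49
gcd(49, 82369): 82369 = 1681·49 + 0 → 49
gcd(49, 18963): 18963 = 387·49 + 0 → 49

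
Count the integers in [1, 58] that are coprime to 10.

23

Prime factors of 10: 2, 5. Count integers ≤ 58 divisible by none of them.
By inclusion–exclusion: 58 − ⌊58/2⌋ − ⌊58/5⌋ + ⌊58/10⌋ = 23.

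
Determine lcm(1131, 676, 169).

58812

lcm(1131, 676) = 1131·676/gcd = 764556/13 = 58812
lcm(58812, 169) = 58812·169/gcd = 9939228/169 = 58812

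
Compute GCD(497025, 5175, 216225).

225

gcd(497025, 5175): 497025 = 96·5175 + 225; 5175 = 23·225 + 0 → 225
gcd(225, 216225): 216225 = 961·225 + 0 → 225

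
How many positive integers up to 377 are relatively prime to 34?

Prime factors of 34: 2, 17. Count integers ≤ 377 divisible by none of them.
By inclusion–exclusion: 377 − ⌊377/2⌋ − ⌊377/17⌋ + ⌊377/34⌋ = 178.

178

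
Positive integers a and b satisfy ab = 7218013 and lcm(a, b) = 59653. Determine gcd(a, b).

From gcd × lcm = ab: gcd = 7218013 / 59653 = 121.

121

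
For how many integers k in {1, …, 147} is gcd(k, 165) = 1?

71

165 = 3·5·11. Inclusion–exclusion on these primes:
147 − ⌊147/3⌋ − ⌊147/5⌋ − ⌊147/11⌋ + ⌊147/15⌋ + ⌊147/33⌋ + ⌊147/55⌋ − ⌊147/165⌋ = 71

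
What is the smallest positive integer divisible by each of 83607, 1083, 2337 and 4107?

1694092606383

83607 = 3 · 29 · 31²; 1083 = 3 · 19²; 2337 = 3 · 19 · 41; 4107 = 3 · 37²
lcm takes max exponent of each prime: 3 · 19² · 29 · 31² · 37² · 41 = 1694092606383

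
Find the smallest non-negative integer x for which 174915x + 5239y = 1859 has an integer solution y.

19

gcd(174915, 5239) = 169 (Euclid: 174915 = 33·5239 + 2028; 5239 = 2·2028 + 1183; 2028 = 1·1183 + 845; 1183 = 1·845 + 338; 845 = 2·338 + 169; 338 = 2·169 + 0), and 169 | 1859.
Extended Euclid: 174915·(13) + 5239·(-434) = 169. Scale by 11: x₀ = 143.
General solution x = x₀ + 31t; reducing mod 31 gives x = 19 (and y = -634).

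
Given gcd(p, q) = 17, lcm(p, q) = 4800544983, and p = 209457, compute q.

Using pq = gcd(p,q)·lcm(p,q) = 17·4800544983 = 81609264711, we get q = 81609264711/209457 = 389623.

389623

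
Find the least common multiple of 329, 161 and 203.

219443

329 = 7 · 47; 161 = 7 · 23; 203 = 7 · 29
lcm takes max exponent of each prime: 7 · 23 · 29 · 47 = 219443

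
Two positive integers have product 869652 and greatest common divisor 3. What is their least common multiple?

289884

For any two positive integers, gcd × lcm equals their product. Hence lcm = 869652 / 3 = 289884.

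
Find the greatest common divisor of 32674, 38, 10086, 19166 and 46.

2

gcd(32674, 38): 32674 = 859·38 + 32; 38 = 1·32 + 6; 32 = 5·6 + 2; 6 = 3·2 + 0 → 2
gcd(2, 10086): 10086 = 5043·2 + 0 → 2
gcd(2, 19166): 19166 = 9583·2 + 0 → 2
gcd(2, 46): 46 = 23·2 + 0 → 2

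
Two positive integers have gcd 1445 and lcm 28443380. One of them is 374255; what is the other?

109820

Using uv = gcd(u,v)·lcm(u,v) = 1445·28443380 = 41100684100, we get v = 41100684100/374255 = 109820.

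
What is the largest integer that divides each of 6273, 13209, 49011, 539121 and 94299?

51

gcd(6273, 13209): 13209 = 2·6273 + 663; 6273 = 9·663 + 306; 663 = 2·306 + 51; 306 = 6·51 + 0 → 51
gcd(51, 49011): 49011 = 961·51 + 0 → 51
gcd(51, 539121): 539121 = 10571·51 + 0 → 51
gcd(51, 94299): 94299 = 1849·51 + 0 → 51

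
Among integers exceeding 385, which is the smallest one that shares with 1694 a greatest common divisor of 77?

Multiples of 77 above 385: 77·6, 77·7, … . Need the cofactor coprime to 1694/77 = 22.
Checking s = 6, 7, … the first with gcd(s, 22) = 1 is s = 7, giving 539.

539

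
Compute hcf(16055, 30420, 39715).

845

gcd(16055, 30420): 30420 = 1·16055 + 14365; 16055 = 1·14365 + 1690; 14365 = 8·1690 + 845; 1690 = 2·845 + 0 → 845
gcd(845, 39715): 39715 = 47·845 + 0 → 845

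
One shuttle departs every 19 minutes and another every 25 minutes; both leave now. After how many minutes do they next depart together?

475

19 = 19; 25 = 5²
max exponents: 5² · 19 = 475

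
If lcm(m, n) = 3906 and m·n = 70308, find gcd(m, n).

18

gcd·lcm = product, so gcd = 70308/3906 = 18.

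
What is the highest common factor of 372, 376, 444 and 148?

4

gcd(372, 376): 376 = 1·372 + 4; 372 = 93·4 + 0 → 4
gcd(4, 444): 444 = 111·4 + 0 → 4
gcd(4, 148): 148 = 37·4 + 0 → 4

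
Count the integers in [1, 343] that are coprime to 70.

118

Prime factors of 70: 2, 5, 7. Count integers ≤ 343 divisible by none of them.
By inclusion–exclusion: 343 − ⌊343/2⌋ − ⌊343/5⌋ − ⌊343/7⌋ + ⌊343/10⌋ + ⌊343/14⌋ + ⌊343/35⌋ − ⌊343/70⌋ = 118.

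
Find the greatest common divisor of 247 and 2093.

Euclid: 2093 = 8·247 + 117; 247 = 2·117 + 13; 117 = 9·13 + 0. Last nonzero remainder: 13.

13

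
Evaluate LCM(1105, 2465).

32045

gcd first: 2465 = 2·1105 + 255; 1105 = 4·255 + 85; 255 = 3·85 + 0 → gcd = 85
lcm = 1105·2465/gcd = 2723825/85 = 32045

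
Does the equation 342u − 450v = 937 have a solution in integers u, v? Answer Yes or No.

No

By Bézout, 342u − 450v = 937 has integer solutions iff gcd(342, 450) | 937.
Euclid: 450 = 1·342 + 108; 342 = 3·108 + 18; 108 = 6·18 + 0. gcd = 18; 937 mod 18 = 1. No.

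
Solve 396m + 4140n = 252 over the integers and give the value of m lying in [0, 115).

gcd(396, 4140) = 36 (Euclid: 4140 = 10·396 + 180; 396 = 2·180 + 36; 180 = 5·36 + 0), and 36 | 252.
Extended Euclid: 396·(21) + 4140·(-2) = 36. Scale by 7: m₀ = 147.
General solution m = m₀ + 115t; reducing mod 115 gives m = 32 (and n = -3).

32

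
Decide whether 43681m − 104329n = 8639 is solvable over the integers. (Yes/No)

gcd(43681, 104329): 104329 = 2·43681 + 16967; 43681 = 2·16967 + 9747; 16967 = 1·9747 + 7220; 9747 = 1·7220 + 2527; 7220 = 2·2527 + 2166; 2527 = 1·2166 + 361; 2166 = 6·361 + 0 → 361
361 does not divide 8639, so a solution does not exist.

No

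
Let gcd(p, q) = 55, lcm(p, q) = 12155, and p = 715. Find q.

935

p·q = gcd·lcm = 55·12155 = 668525, so q = 668525/715 = 935.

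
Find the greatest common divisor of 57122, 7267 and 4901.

gcd(57122, 7267): 57122 = 7·7267 + 6253; 7267 = 1·6253 + 1014; 6253 = 6·1014 + 169; 1014 = 6·169 + 0 → 169
gcd(169, 4901): 4901 = 29·169 + 0 → 169

169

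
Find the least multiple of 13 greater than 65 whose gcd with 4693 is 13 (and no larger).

Multiples of 13 above 65: 13·6, 13·7, … . Need the cofactor coprime to 4693/13 = 361.
Checking s = 6, 7, … the first with gcd(s, 361) = 1 is s = 6, giving 78.

78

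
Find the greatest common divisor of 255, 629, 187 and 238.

17

255 = 3 · 5 · 17; 629 = 17 · 37; 187 = 11 · 17; 238 = 2 · 7 · 17
gcd takes min exponent of each prime: 17 = 17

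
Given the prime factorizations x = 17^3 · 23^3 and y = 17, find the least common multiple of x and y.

59776471

max exponent per prime: 17^3 · 23^3 = 59776471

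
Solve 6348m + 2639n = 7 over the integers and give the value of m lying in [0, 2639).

2163

Reduce mod 2639: 6348m ≡ 7 (mod 2639). With g = gcd(6348, 2639) = 1 dividing 7, divide through: 6348m ≡ 7 (mod 2639).
Since gcd(6348, 2639) = 1, m ≡ 7·(6348)⁻¹ ≡ 2163 (mod 2639). Smallest non-negative: 2163.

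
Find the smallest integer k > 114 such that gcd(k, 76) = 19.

76 = 19·4. Any k with gcd(k, 76) = 19 is a multiple of 19, say 19s, with s coprime to 4.
Need s > 114/19, so s ≥ 7. First s ≥ 7 with gcd(s, 4) = 1 is s = 7. Thus k = 19·7 = 133.

133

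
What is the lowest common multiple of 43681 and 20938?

2533498

43681 = 11² · 19²; 20938 = 2 · 19² · 29
max exponents: 2 · 11² · 19² · 29 = 2533498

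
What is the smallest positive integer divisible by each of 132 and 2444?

80652

132 = 2² · 3 · 11; 2444 = 2² · 13 · 47
max exponents: 2² · 3 · 11 · 13 · 47 = 80652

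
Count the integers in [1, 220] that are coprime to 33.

133

33 = 3·11. Inclusion–exclusion on these primes:
220 − ⌊220/3⌋ − ⌊220/11⌋ + ⌊220/33⌋ = 133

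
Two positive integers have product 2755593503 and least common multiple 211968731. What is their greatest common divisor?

gcd·lcm = product, so gcd = 2755593503/211968731 = 13.

13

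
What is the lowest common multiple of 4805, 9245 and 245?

435337805

lcm(4805, 9245) = 4805·9245/gcd = 44422225/5 = 8884445
lcm(8884445, 245) = 8884445·245/gcd = 2176689025/5 = 435337805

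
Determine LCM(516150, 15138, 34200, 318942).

20157038717400

516150 = 2 · 3² · 5² · 31 · 37; 15138 = 2 · 3² · 29²; 34200 = 2³ · 3² · 5² · 19; 318942 = 2 · 3² · 13 · 29 · 47
lcm takes max exponent of each prime: 2³ · 3² · 5² · 13 · 19 · 29² · 31 · 37 · 47 = 20157038717400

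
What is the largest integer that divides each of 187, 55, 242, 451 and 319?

11

187 = 11 · 17; 55 = 5 · 11; 242 = 2 · 11²; 451 = 11 · 41; 319 = 11 · 29
gcd takes min exponent of each prime: 11 = 11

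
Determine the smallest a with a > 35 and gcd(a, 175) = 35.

Multiples of 35 above 35: 35·2, 35·3, … . Need the cofactor coprime to 175/35 = 5.
Checking s = 2, 3, … the first with gcd(s, 5) = 1 is s = 2, giving 70.

70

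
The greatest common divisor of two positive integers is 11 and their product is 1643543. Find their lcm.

For any two positive integers, gcd × lcm equals their product. Hence lcm = 1643543 / 11 = 149413.

149413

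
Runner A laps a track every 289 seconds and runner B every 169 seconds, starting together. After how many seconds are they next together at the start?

48841

289 = 17²; 169 = 13²
max exponents: 13² · 17² = 48841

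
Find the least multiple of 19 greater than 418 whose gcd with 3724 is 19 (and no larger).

437

3724 = 19·196. Any t with gcd(t, 3724) = 19 is a multiple of 19, say 19s, with s coprime to 196.
Need s > 418/19, so s ≥ 23. First s ≥ 23 with gcd(s, 196) = 1 is s = 23. Thus t = 19·23 = 437.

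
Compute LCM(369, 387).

15867

369 = 3² · 41; 387 = 3² · 43
max exponents: 3² · 41 · 43 = 15867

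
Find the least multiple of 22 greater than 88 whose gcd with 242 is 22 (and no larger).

110

gcd(m, 242) = 22 forces 22 | m; write m = 22s. Then gcd(22s, 22·11) = 22·gcd(s, 11), so need gcd(s, 11) = 1.
22s > 88 gives s ≥ 5. The least s ≥ 5 coprime to 11 is 5, so m = 22·5 = 110.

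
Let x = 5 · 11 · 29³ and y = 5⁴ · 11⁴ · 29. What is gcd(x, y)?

min exponent per shared prime: 5 · 11 · 29 = 1595

1595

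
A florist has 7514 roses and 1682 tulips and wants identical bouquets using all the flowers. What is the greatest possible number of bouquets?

7514 = 2 · 13 · 17²
1682 = 2 · 29²
Common: 2 = 2

2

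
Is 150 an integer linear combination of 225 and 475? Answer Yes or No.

Yes

By Bézout, 225u + 475v = 150 has integer solutions iff gcd(225, 475) | 150.
Euclid: 475 = 2·225 + 25; 225 = 9·25 + 0. gcd = 25; 150 mod 25 = 0. Yes.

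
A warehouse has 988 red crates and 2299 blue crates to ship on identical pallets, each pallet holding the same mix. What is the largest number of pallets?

988 = 2² · 13 · 19
2299 = 11² · 19
Common: 19 = 19

19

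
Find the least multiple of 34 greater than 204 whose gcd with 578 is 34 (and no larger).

238

578 = 34·17. Any t with gcd(t, 578) = 34 is a multiple of 34, say 34s, with s coprime to 17.
Need s > 204/34, so s ≥ 7. First s ≥ 7 with gcd(s, 17) = 1 is s = 7. Thus t = 34·7 = 238.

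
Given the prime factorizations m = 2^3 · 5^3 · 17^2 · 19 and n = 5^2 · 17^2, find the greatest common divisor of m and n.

min exponent per shared prime: 5^2 · 17^2 = 7225

7225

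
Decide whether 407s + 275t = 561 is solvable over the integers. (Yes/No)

gcd(407, 275): 407 = 1·275 + 132; 275 = 2·132 + 11; 132 = 12·11 + 0 → 11
11 divides 561, so a solution exists.

Yes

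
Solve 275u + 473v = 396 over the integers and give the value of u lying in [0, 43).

Euclid: 473 = 1·275 + 198; 275 = 1·198 + 77; 198 = 2·77 + 44; 77 = 1·44 + 33; 44 = 1·33 + 11; 33 = 3·11 + 0 → gcd = 11; 396 = 11·36.
Back-substitution yields 275·(-12) + 473·(7) = 11, so one solution is u = -12·36 = -432, v = 7·36 = 252.
Solutions in u differ by 473/11 = 43; the one in [0, 43) is -432 mod 43 = 41.

41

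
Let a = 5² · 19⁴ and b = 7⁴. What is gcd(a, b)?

1

min exponent per shared prime: (none) = 1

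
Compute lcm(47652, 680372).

736842876

gcd first: 680372 = 14·47652 + 13244; 47652 = 3·13244 + 7920; 13244 = 1·7920 + 5324; 7920 = 1·5324 + 2596; 5324 = 2·2596 + 132; 2596 = 19·132 + 88; 132 = 1·88 + 44; 88 = 2·44 + 0 → gcd = 44
lcm = 47652·680372/gcd = 32421086544/44 = 736842876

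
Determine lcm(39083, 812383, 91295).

729954558905

39083 = 11² · 17 · 19; 812383 = 11 · 13² · 19 · 23; 91295 = 5 · 19 · 31²
lcm takes max exponent of each prime: 5 · 11² · 13² · 17 · 19 · 23 · 31² = 729954558905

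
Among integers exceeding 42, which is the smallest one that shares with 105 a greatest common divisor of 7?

gcd(k, 105) = 7 forces 7 | k; write k = 7s. Then gcd(7s, 7·15) = 7·gcd(s, 15), so need gcd(s, 15) = 1.
7s > 42 gives s ≥ 7. The least s ≥ 7 coprime to 15 is 7, so k = 7·7 = 49.

49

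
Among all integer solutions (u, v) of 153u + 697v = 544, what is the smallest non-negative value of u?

40

Euclid: 697 = 4·153 + 85; 153 = 1·85 + 68; 85 = 1·68 + 17; 68 = 4·17 + 0 → gcd = 17; 544 = 17·32.
Back-substitution yields 153·(-9) + 697·(2) = 17, so one solution is u = -9·32 = -288, v = 2·32 = 64.
Solutions in u differ by 697/17 = 41; the one in [0, 41) is -288 mod 41 = 40.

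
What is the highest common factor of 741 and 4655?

19

Euclid: 4655 = 6·741 + 209; 741 = 3·209 + 114; 209 = 1·114 + 95; 114 = 1·95 + 19; 95 = 5·19 + 0. Last nonzero remainder: 19.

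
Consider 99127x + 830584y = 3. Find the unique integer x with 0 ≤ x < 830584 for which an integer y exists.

gcd(99127, 830584) = 1 (Euclid: 830584 = 8·99127 + 37568; 99127 = 2·37568 + 23991; 37568 = 1·23991 + 13577; 23991 = 1·13577 + 10414; 13577 = 1·10414 + 3163; 10414 = 3·3163 + 925; 3163 = 3·925 + 388; 925 = 2·388 + 149; 388 = 2·149 + 90; 149 = 1·90 + 59; 90 = 1·59 + 31; 59 = 1·31 + 28; 31 = 1·28 + 3; 28 = 9·3 + 1; 3 = 3·1 + 0), and 1 | 3.
Extended Euclid: 99127·(267583) + 830584·(-31935) = 1. Scale by 3: x₀ = 802749.
General solution x = x₀ + 830584t; reducing mod 830584 gives x = 802749 (and y = -95805).

802749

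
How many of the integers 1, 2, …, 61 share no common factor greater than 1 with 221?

54

221 = 13·17. Inclusion–exclusion on these primes:
61 − ⌊61/13⌋ − ⌊61/17⌋ + ⌊61/221⌋ = 54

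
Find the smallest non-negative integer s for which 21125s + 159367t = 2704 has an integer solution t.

gcd(21125, 159367) = 169 (Euclid: 159367 = 7·21125 + 11492; 21125 = 1·11492 + 9633; 11492 = 1·9633 + 1859; 9633 = 5·1859 + 338; 1859 = 5·338 + 169; 338 = 2·169 + 0), and 169 | 2704.
Extended Euclid: 21125·(-430) + 159367·(57) = 169. Scale by 16: s₀ = -6880.
General solution s = s₀ + 943k; reducing mod 943 gives s = 664 (and t = -88).

664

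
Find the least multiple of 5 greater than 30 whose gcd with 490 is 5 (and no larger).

gcd(t, 490) = 5 forces 5 | t; write t = 5s. Then gcd(5s, 5·98) = 5·gcd(s, 98), so need gcd(s, 98) = 1.
5s > 30 gives s ≥ 7. The least s ≥ 7 coprime to 98 is 9, so t = 5·9 = 45.

45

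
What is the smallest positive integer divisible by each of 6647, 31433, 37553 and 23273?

6647 = 17² · 23; 31433 = 17 · 43²; 37553 = 17 · 47²; 23273 = 17 · 37²
lcm takes max exponent of each prime: 17² · 23 · 37² · 43² · 47² = 37167363398663

37167363398663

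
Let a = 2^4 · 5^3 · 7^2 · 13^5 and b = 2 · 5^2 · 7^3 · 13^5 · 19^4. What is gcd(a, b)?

909667850

min exponent per shared prime: 2 · 5^2 · 7^2 · 13^5 = 909667850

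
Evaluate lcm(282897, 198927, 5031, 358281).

3235967761173147

282897 = 3² · 17 · 43²; 198927 = 3² · 23 · 31²; 5031 = 3² · 13 · 43; 358281 = 3² · 7 · 11² · 47
lcm takes max exponent of each prime: 3² · 7 · 11² · 13 · 17 · 23 · 31² · 43² · 47 = 3235967761173147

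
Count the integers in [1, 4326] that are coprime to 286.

Prime factors of 286: 2, 11, 13. Count integers ≤ 4326 divisible by none of them.
By inclusion–exclusion: 4326 − ⌊4326/2⌋ − ⌊4326/11⌋ − ⌊4326/13⌋ + ⌊4326/22⌋ + ⌊4326/26⌋ + ⌊4326/143⌋ − ⌊4326/286⌋ = 1815.

1815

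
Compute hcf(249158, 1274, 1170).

26

gcd(249158, 1274): 249158 = 195·1274 + 728; 1274 = 1·728 + 546; 728 = 1·546 + 182; 546 = 3·182 + 0 → 182
gcd(182, 1170): 1170 = 6·182 + 78; 182 = 2·78 + 26; 78 = 3·26 + 0 → 26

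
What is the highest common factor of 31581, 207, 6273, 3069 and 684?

gcd(31581, 207): 31581 = 152·207 + 117; 207 = 1·117 + 90; 117 = 1·90 + 27; 90 = 3·27 + 9; 27 = 3·9 + 0 → 9
gcd(9, 6273): 6273 = 697·9 + 0 → 9
gcd(9, 3069): 3069 = 341·9 + 0 → 9
gcd(9, 684): 684 = 76·9 + 0 → 9

9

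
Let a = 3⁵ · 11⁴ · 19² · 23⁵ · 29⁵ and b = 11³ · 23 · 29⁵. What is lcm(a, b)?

169556087123548899295401

max exponent per prime: 3⁵ · 11⁴ · 19² · 23⁵ · 29⁵ = 169556087123548899295401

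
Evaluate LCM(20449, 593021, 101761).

20449 = 11² · 13²; 593021 = 11² · 13² · 29; 101761 = 11² · 29²
lcm takes max exponent of each prime: 11² · 13² · 29² = 17197609

17197609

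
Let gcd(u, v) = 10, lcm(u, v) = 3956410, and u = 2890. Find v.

u·v = gcd·lcm = 10·3956410 = 39564100, so v = 39564100/2890 = 13690.

13690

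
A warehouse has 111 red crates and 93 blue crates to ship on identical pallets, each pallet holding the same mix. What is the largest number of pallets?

111 = 3 · 37
93 = 3 · 31
Common: 3 = 3

3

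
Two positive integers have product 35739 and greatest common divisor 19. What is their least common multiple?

1881

gcd·lcm = product, so lcm = 35739/19 = 1881.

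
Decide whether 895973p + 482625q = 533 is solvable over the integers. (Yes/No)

gcd(895973, 482625): 895973 = 1·482625 + 413348; 482625 = 1·413348 + 69277; 413348 = 5·69277 + 66963; 69277 = 1·66963 + 2314; 66963 = 28·2314 + 2171; 2314 = 1·2171 + 143; 2171 = 15·143 + 26; 143 = 5·26 + 13; 26 = 2·13 + 0 → 13
13 divides 533, so a solution exists.

Yes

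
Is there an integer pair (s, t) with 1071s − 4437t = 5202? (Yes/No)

gcd(1071, 4437): 4437 = 4·1071 + 153; 1071 = 7·153 + 0 → 153
153 divides 5202, so a solution exists.

Yes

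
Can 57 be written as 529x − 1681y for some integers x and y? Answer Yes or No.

gcd(529, 1681): 1681 = 3·529 + 94; 529 = 5·94 + 59; 94 = 1·59 + 35; 59 = 1·35 + 24; 35 = 1·24 + 11; 24 = 2·11 + 2; 11 = 5·2 + 1; 2 = 2·1 + 0 → 1
1 divides 57, so a solution exists.

Yes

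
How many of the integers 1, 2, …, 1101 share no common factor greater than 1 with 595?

Prime factors of 595: 5, 7, 17. Count integers ≤ 1101 divisible by none of them.
By inclusion–exclusion: 1101 − ⌊1101/5⌋ − ⌊1101/7⌋ − ⌊1101/17⌋ + ⌊1101/35⌋ + ⌊1101/85⌋ + ⌊1101/119⌋ − ⌊1101/595⌋ = 711.

711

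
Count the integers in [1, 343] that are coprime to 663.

198

663 = 3·13·17. Inclusion–exclusion on these primes:
343 − ⌊343/3⌋ − ⌊343/13⌋ − ⌊343/17⌋ + ⌊343/39⌋ + ⌊343/51⌋ + ⌊343/221⌋ − ⌊343/663⌋ = 198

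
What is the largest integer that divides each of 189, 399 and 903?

21

189 = 3³ · 7; 399 = 3 · 7 · 19; 903 = 3 · 7 · 43
gcd takes min exponent of each prime: 3 · 7 = 21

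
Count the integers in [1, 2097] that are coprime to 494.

917

Prime factors of 494: 2, 13, 19. Count integers ≤ 2097 divisible by none of them.
By inclusion–exclusion: 2097 − ⌊2097/2⌋ − ⌊2097/13⌋ − ⌊2097/19⌋ + ⌊2097/26⌋ + ⌊2097/38⌋ + ⌊2097/247⌋ − ⌊2097/494⌋ = 917.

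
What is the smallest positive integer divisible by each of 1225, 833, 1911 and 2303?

38172225

1225 = 5² · 7²; 833 = 7² · 17; 1911 = 3 · 7² · 13; 2303 = 7² · 47
lcm takes max exponent of each prime: 3 · 5² · 7² · 13 · 17 · 47 = 38172225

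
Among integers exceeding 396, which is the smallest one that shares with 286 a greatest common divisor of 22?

Multiples of 22 above 396: 22·19, 22·20, … . Need the cofactor coprime to 286/22 = 13.
Checking s = 19, 20, … the first with gcd(s, 13) = 1 is s = 19, giving 418.

418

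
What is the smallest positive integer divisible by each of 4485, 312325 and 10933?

18123907425

4485 = 3 · 5 · 13 · 23; 312325 = 5² · 13 · 31²; 10933 = 13 · 29²
lcm takes max exponent of each prime: 3 · 5² · 13 · 23 · 29² · 31² = 18123907425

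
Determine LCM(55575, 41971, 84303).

60523231275

lcm(55575, 41971) = 55575·41971/gcd = 2332538325/19 = 122765175
lcm(122765175, 84303) = 122765175·84303/gcd = 10349472548025/171 = 60523231275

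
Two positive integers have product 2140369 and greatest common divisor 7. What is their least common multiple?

gcd·lcm = product, so lcm = 2140369/7 = 305767.

305767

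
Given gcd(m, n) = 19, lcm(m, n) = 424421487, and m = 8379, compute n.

962407

m·n = gcd·lcm = 19·424421487 = 8064008253, so n = 8064008253/8379 = 962407.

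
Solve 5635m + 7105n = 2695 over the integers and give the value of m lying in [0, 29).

gcd(5635, 7105) = 245 (Euclid: 7105 = 1·5635 + 1470; 5635 = 3·1470 + 1225; 1470 = 1·1225 + 245; 1225 = 5·245 + 0), and 245 | 2695.
Extended Euclid: 5635·(-5) + 7105·(4) = 245. Scale by 11: m₀ = -55.
General solution m = m₀ + 29t; reducing mod 29 gives m = 3 (and n = -2).

3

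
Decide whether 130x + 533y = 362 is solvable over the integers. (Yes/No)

gcd(130, 533): 533 = 4·130 + 13; 130 = 10·13 + 0 → 13
13 does not divide 362, so a solution does not exist.

No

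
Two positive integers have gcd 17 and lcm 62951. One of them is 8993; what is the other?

Using ab = gcd(a,b)·lcm(a,b) = 17·62951 = 1070167, we get b = 1070167/8993 = 119.

119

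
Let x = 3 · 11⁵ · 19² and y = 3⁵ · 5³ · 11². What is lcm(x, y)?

1765984609125

max exponent per prime: 3⁵ · 5³ · 11⁵ · 19² = 1765984609125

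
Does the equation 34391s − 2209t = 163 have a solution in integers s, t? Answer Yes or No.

Yes

gcd(34391, 2209): 34391 = 15·2209 + 1256; 2209 = 1·1256 + 953; 1256 = 1·953 + 303; 953 = 3·303 + 44; 303 = 6·44 + 39; 44 = 1·39 + 5; 39 = 7·5 + 4; 5 = 1·4 + 1; 4 = 4·1 + 0 → 1
1 divides 163, so a solution exists.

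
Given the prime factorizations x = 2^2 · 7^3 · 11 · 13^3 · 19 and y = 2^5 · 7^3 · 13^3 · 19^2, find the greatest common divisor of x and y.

min exponent per shared prime: 2^2 · 7^3 · 13^3 · 19 = 57271396

57271396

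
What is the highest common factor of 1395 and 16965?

45

Euclid: 16965 = 12·1395 + 225; 1395 = 6·225 + 45; 225 = 5·45 + 0. Last nonzero remainder: 45.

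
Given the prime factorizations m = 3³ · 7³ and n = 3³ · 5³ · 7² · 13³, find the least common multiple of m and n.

2543302125

max exponent per prime: 3³ · 5³ · 7³ · 13³ = 2543302125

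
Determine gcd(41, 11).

Euclid: 41 = 3·11 + 8; 11 = 1·8 + 3; 8 = 2·3 + 2; 3 = 1·2 + 1; 2 = 2·1 + 0. Last nonzero remainder: 1.

1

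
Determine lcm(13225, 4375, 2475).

229123125

13225 = 5² · 23²; 4375 = 5⁴ · 7; 2475 = 3² · 5² · 11
lcm takes max exponent of each prime: 3² · 5⁴ · 7 · 11 · 23² = 229123125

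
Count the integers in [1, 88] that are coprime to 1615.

63

Prime factors of 1615: 5, 17, 19. Count integers ≤ 88 divisible by none of them.
By inclusion–exclusion: 88 − ⌊88/5⌋ − ⌊88/17⌋ − ⌊88/19⌋ + ⌊88/85⌋ + ⌊88/95⌋ + ⌊88/323⌋ − ⌊88/1615⌋ = 63.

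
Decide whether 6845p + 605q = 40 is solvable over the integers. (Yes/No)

By Bézout, 6845p + 605q = 40 has integer solutions iff gcd(6845, 605) | 40.
Euclid: 6845 = 11·605 + 190; 605 = 3·190 + 35; 190 = 5·35 + 15; 35 = 2·15 + 5; 15 = 3·5 + 0. gcd = 5; 40 mod 5 = 0. Yes.

Yes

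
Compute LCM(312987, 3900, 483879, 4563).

7678405314251100

lcm(312987, 3900) = 312987·3900/gcd = 1220649300/3 = 406883100
lcm(406883100, 483879) = 406883100·483879/gcd = 196882187544900/3 = 65627395848300
lcm(65627395848300, 4563) = 65627395848300·4563/gcd = 299457807255792900/39 = 7678405314251100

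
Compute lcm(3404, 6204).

5279604

gcd first: 6204 = 1·3404 + 2800; 3404 = 1·2800 + 604; 2800 = 4·604 + 384; 604 = 1·384 + 220; 384 = 1·220 + 164; 220 = 1·164 + 56; 164 = 2·56 + 52; 56 = 1·52 + 4; 52 = 13·4 + 0 → gcd = 4
lcm = 3404·6204/gcd = 21118416/4 = 5279604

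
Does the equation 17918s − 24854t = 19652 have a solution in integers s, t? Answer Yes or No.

Yes

gcd(17918, 24854): 24854 = 1·17918 + 6936; 17918 = 2·6936 + 4046; 6936 = 1·4046 + 2890; 4046 = 1·2890 + 1156; 2890 = 2·1156 + 578; 1156 = 2·578 + 0 → 578
578 divides 19652, so a solution exists.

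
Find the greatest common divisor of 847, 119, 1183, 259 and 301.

7

gcd(847, 119): 847 = 7·119 + 14; 119 = 8·14 + 7; 14 = 2·7 + 0 → 7
gcd(7, 1183): 1183 = 169·7 + 0 → 7
gcd(7, 259): 259 = 37·7 + 0 → 7
gcd(7, 301): 301 = 43·7 + 0 → 7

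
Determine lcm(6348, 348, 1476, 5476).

30998699604

6348 = 2² · 3 · 23²; 348 = 2² · 3 · 29; 1476 = 2² · 3² · 41; 5476 = 2² · 37²
lcm takes max exponent of each prime: 2² · 3² · 23² · 29 · 37² · 41 = 30998699604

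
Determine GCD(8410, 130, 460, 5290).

10

gcd(8410, 130): 8410 = 64·130 + 90; 130 = 1·90 + 40; 90 = 2·40 + 10; 40 = 4·10 + 0 → 10
gcd(10, 460): 460 = 46·10 + 0 → 10
gcd(10, 5290): 5290 = 529·10 + 0 → 10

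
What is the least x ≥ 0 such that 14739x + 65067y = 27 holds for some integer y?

Euclid: 65067 = 4·14739 + 6111; 14739 = 2·6111 + 2517; 6111 = 2·2517 + 1077; 2517 = 2·1077 + 363; 1077 = 2·363 + 351; 363 = 1·351 + 12; 351 = 29·12 + 3; 12 = 4·3 + 0 → gcd = 3; 27 = 3·9.
Back-substitution yields 14739·(-5377) + 65067·(1218) = 3, so one solution is x = -5377·9 = -48393, y = 1218·9 = 10962.
Solutions in x differ by 65067/3 = 21689; the one in [0, 21689) is -48393 mod 21689 = 16674.

16674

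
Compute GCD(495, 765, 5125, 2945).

495 = 3² · 5 · 11; 765 = 3² · 5 · 17; 5125 = 5³ · 41; 2945 = 5 · 19 · 31
gcd takes min exponent of each prime: 5 = 5

5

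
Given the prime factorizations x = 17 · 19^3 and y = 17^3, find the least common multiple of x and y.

max exponent per prime: 17^3 · 19^3 = 33698267

33698267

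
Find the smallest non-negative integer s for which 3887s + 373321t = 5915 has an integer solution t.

Reduce mod 373321: 3887s ≡ 5915 (mod 373321). With g = gcd(3887, 373321) = 169 dividing 5915, divide through: 23s ≡ 35 (mod 2209).
Since gcd(23, 2209) = 1, s ≡ 35·(23)⁻¹ ≡ 1058 (mod 2209). Smallest non-negative: 1058.

1058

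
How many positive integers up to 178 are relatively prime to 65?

Prime factors of 65: 5, 13. Count integers ≤ 178 divisible by none of them.
By inclusion–exclusion: 178 − ⌊178/5⌋ − ⌊178/13⌋ + ⌊178/65⌋ = 132.

132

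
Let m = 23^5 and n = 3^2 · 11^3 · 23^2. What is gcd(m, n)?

min exponent per shared prime: 23^2 = 529

529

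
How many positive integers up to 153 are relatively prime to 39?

94

Prime factors of 39: 3, 13. Count integers ≤ 153 divisible by none of them.
By inclusion–exclusion: 153 − ⌊153/3⌋ − ⌊153/13⌋ + ⌊153/39⌋ = 94.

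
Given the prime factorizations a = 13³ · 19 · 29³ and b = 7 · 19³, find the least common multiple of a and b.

max exponent per prime: 7 · 13³ · 19³ · 29³ = 2572662958229

2572662958229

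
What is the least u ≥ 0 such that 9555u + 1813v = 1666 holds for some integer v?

gcd(9555, 1813) = 49 (Euclid: 9555 = 5·1813 + 490; 1813 = 3·490 + 343; 490 = 1·343 + 147; 343 = 2·147 + 49; 147 = 3·49 + 0), and 49 | 1666.
Extended Euclid: 9555·(-11) + 1813·(58) = 49. Scale by 34: u₀ = -374.
General solution u = u₀ + 37t; reducing mod 37 gives u = 33 (and v = -173).

33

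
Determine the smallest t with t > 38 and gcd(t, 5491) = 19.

57

5491 = 19·289. Any t with gcd(t, 5491) = 19 is a multiple of 19, say 19s, with s coprime to 289.
Need s > 38/19, so s ≥ 3. First s ≥ 3 with gcd(s, 289) = 1 is s = 3. Thus t = 19·3 = 57.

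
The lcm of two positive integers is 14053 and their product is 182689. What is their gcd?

gcd·lcm = product, so gcd = 182689/14053 = 13.

13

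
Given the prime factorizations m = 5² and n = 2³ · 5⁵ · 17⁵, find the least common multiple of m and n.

35496425000

max exponent per prime: 2³ · 5⁵ · 17⁵ = 35496425000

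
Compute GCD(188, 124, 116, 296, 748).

4

188 = 2² · 47; 124 = 2² · 31; 116 = 2² · 29; 296 = 2³ · 37; 748 = 2² · 11 · 17
gcd takes min exponent of each prime: 2² = 4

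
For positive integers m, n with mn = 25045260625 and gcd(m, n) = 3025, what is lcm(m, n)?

For any two positive integers, gcd × lcm equals their product. Hence lcm = 25045260625 / 3025 = 8279425.

8279425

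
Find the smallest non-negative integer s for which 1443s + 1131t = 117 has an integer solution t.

4

gcd(1443, 1131) = 39 (Euclid: 1443 = 1·1131 + 312; 1131 = 3·312 + 195; 312 = 1·195 + 117; 195 = 1·117 + 78; 117 = 1·78 + 39; 78 = 2·39 + 0), and 39 | 117.
Extended Euclid: 1443·(11) + 1131·(-14) = 39. Scale by 3: s₀ = 33.
General solution s = s₀ + 29k; reducing mod 29 gives s = 4 (and t = -5).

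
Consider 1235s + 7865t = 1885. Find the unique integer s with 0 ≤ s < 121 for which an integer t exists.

27

Euclid: 7865 = 6·1235 + 455; 1235 = 2·455 + 325; 455 = 1·325 + 130; 325 = 2·130 + 65; 130 = 2·65 + 0 → gcd = 65; 1885 = 65·29.
Back-substitution yields 1235·(51) + 7865·(-8) = 65, so one solution is s = 51·29 = 1479, t = -8·29 = -232.
Solutions in s differ by 7865/65 = 121; the one in [0, 121) is 1479 mod 121 = 27.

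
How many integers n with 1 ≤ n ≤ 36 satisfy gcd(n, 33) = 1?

33 = 3·11. Inclusion–exclusion on these primes:
36 − ⌊36/3⌋ − ⌊36/11⌋ + ⌊36/33⌋ = 22

22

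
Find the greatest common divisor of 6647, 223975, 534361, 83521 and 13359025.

gcd(6647, 223975): 223975 = 33·6647 + 4624; 6647 = 1·4624 + 2023; 4624 = 2·2023 + 578; 2023 = 3·578 + 289; 578 = 2·289 + 0 → 289
gcd(289, 534361): 534361 = 1849·289 + 0 → 289
gcd(289, 83521): 83521 = 289·289 + 0 → 289
gcd(289, 13359025): 13359025 = 46225·289 + 0 → 289

289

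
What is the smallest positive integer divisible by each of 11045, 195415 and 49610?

35397082270

lcm(11045, 195415) = 11045·195415/gcd = 2158358675/5 = 431671735
lcm(431671735, 49610) = 431671735·49610/gcd = 21415234773350/605 = 35397082270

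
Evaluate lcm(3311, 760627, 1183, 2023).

lcm(3311, 760627) = 3311·760627/gcd = 2518435997/301 = 8366897
lcm(8366897, 1183) = 8366897·1183/gcd = 9898039151/7 = 1414005593
lcm(1414005593, 2023) = 1414005593·2023/gcd = 2860533314639/7 = 408647616377

408647616377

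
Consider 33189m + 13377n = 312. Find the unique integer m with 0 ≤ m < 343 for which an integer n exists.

289

Euclid: 33189 = 2·13377 + 6435; 13377 = 2·6435 + 507; 6435 = 12·507 + 351; 507 = 1·351 + 156; 351 = 2·156 + 39; 156 = 4·39 + 0 → gcd = 39; 312 = 39·8.
Back-substitution yields 33189·(79) + 13377·(-196) = 39, so one solution is m = 79·8 = 632, n = -196·8 = -1568.
Solutions in m differ by 13377/39 = 343; the one in [0, 343) is 632 mod 343 = 289.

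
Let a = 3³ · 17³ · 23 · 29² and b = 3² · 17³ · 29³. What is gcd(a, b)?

min exponent per shared prime: 3² · 17³ · 29² = 37186497

37186497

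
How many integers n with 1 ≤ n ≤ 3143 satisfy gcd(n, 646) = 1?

Prime factors of 646: 2, 17, 19. Count integers ≤ 3143 divisible by none of them.
By inclusion–exclusion: 3143 − ⌊3143/2⌋ − ⌊3143/17⌋ − ⌊3143/19⌋ + ⌊3143/34⌋ + ⌊3143/38⌋ + ⌊3143/323⌋ − ⌊3143/646⌋ = 1402.

1402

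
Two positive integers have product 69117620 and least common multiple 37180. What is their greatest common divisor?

gcd·lcm = product, so gcd = 69117620/37180 = 1859.

1859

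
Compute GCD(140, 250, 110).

gcd(140, 250): 250 = 1·140 + 110; 140 = 1·110 + 30; 110 = 3·30 + 20; 30 = 1·20 + 10; 20 = 2·10 + 0 → 10
gcd(10, 110): 110 = 11·10 + 0 → 10

10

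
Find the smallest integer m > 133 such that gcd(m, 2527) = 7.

2527 = 7·361. Any m with gcd(m, 2527) = 7 is a multiple of 7, say 7s, with s coprime to 361.
Need s > 133/7, so s ≥ 20. First s ≥ 20 with gcd(s, 361) = 1 is s = 20. Thus m = 7·20 = 140.

140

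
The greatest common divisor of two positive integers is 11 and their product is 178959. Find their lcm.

16269

gcd·lcm = product, so lcm = 178959/11 = 16269.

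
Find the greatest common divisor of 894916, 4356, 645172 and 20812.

484

894916 = 2² · 11² · 43²; 4356 = 2² · 3² · 11²; 645172 = 2² · 11² · 31 · 43; 20812 = 2² · 11² · 43
gcd takes min exponent of each prime: 2² · 11² = 484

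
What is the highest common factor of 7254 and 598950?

Euclid: 598950 = 82·7254 + 4122; 7254 = 1·4122 + 3132; 4122 = 1·3132 + 990; 3132 = 3·990 + 162; 990 = 6·162 + 18; 162 = 9·18 + 0. Last nonzero remainder: 18.

18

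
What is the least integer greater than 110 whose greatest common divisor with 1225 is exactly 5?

1225 = 5·245. Any a with gcd(a, 1225) = 5 is a multiple of 5, say 5s, with s coprime to 245.
Need s > 110/5, so s ≥ 23. First s ≥ 23 with gcd(s, 245) = 1 is s = 23. Thus a = 5·23 = 115.

115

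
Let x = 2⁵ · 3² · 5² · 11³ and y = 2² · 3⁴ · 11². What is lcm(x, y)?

max exponent per prime: 2⁵ · 3⁴ · 5² · 11³ = 86248800

86248800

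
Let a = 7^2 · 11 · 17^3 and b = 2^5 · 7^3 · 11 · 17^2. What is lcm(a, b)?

max exponent per prime: 2^5 · 7^3 · 11 · 17^3 = 593175968

593175968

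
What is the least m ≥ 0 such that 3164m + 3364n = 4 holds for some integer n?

gcd(3164, 3364) = 4 (Euclid: 3364 = 1·3164 + 200; 3164 = 15·200 + 164; 200 = 1·164 + 36; 164 = 4·36 + 20; 36 = 1·20 + 16; 20 = 1·16 + 4; 16 = 4·4 + 0), and 4 | 4.
Extended Euclid: 3164·(185) + 3364·(-174) = 4. Scale by 1: m₀ = 185.
General solution m = m₀ + 841t; reducing mod 841 gives m = 185 (and n = -174).

185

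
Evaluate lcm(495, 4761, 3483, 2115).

4762880595

495 = 3² · 5 · 11; 4761 = 3² · 23²; 3483 = 3⁴ · 43; 2115 = 3² · 5 · 47
lcm takes max exponent of each prime: 3⁴ · 5 · 11 · 23² · 43 · 47 = 4762880595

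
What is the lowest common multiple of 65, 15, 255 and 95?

lcm(65, 15) = 65·15/gcd = 975/5 = 195
lcm(195, 255) = 195·255/gcd = 49725/15 = 3315
lcm(3315, 95) = 3315·95/gcd = 314925/5 = 62985

62985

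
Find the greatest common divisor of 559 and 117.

Euclid: 559 = 4·117 + 91; 117 = 1·91 + 26; 91 = 3·26 + 13; 26 = 2·13 + 0. Last nonzero remainder: 13.

13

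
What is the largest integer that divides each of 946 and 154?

Euclid: 946 = 6·154 + 22; 154 = 7·22 + 0. Last nonzero remainder: 22.

22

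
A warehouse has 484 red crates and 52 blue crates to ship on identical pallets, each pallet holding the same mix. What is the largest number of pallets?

4

Euclid: 484 = 9·52 + 16; 52 = 3·16 + 4; 16 = 4·4 + 0. Last nonzero remainder: 4.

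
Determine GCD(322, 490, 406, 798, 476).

gcd(322, 490): 490 = 1·322 + 168; 322 = 1·168 + 154; 168 = 1·154 + 14; 154 = 11·14 + 0 → 14
gcd(14, 406): 406 = 29·14 + 0 → 14
gcd(14, 798): 798 = 57·14 + 0 → 14
gcd(14, 476): 476 = 34·14 + 0 → 14

14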